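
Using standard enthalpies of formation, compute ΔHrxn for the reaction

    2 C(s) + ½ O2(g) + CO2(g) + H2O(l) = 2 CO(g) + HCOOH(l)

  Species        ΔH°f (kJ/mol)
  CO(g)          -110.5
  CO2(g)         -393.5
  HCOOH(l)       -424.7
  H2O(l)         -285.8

ΔHrxn = 33.6 kJ/mol

Products: 2·(-110.5) + 1·(-424.7) = -645.7
Reactants: 2·(+0.0) + 1/2·(+0.0) + 1·(-393.5) + 1·(-285.8) = -679.3
ΔHrxn = (-645.7) − (-679.3) = 33.6 kJ/mol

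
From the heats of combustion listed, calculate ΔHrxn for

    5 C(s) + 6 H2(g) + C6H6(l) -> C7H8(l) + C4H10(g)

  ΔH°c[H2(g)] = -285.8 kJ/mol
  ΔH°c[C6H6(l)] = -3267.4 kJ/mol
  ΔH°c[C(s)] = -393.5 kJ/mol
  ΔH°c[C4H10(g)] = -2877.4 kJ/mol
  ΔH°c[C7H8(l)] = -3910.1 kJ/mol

ΔHrxn = -162.2 kJ/mol

With combustion enthalpies, reactants minus products:
= [5·(-393.5) + 6·(-285.8) + 1·(-3267.4)] − [1·(-3910.1) + 1·(-2877.4)]
= -162.2 kJ/mol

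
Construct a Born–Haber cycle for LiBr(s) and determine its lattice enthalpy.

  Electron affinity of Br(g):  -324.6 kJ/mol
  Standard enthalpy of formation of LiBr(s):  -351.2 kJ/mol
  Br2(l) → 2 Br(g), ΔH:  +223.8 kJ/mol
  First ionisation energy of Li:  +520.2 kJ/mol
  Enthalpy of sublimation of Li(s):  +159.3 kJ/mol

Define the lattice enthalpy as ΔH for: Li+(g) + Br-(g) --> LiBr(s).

ΔHf° = 1·ΔHsub + 1·(ΣIE) + 1/2·D(Br2) + 1·EA + U
-351.2 = 1·(+159.3) + 1·(+520.2) + 1/2·(+223.8) + 1·(-324.6) + U
U = -351.2 − (+466.8) = -818.0 kJ/mol

U = -818.0 kJ/mol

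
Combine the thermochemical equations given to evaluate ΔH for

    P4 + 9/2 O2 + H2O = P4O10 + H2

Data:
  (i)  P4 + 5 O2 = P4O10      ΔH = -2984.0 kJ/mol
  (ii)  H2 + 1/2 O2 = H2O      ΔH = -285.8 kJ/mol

(i) as written: -2984.0 kJ/mol
(ii) reversed: +285.8 kJ/mol
Since enthalpy is a state function, ΔH = (-2984.0) + (+285.8) = -2698.2 kJ/mol

ΔH = -2698.2 kJ/mol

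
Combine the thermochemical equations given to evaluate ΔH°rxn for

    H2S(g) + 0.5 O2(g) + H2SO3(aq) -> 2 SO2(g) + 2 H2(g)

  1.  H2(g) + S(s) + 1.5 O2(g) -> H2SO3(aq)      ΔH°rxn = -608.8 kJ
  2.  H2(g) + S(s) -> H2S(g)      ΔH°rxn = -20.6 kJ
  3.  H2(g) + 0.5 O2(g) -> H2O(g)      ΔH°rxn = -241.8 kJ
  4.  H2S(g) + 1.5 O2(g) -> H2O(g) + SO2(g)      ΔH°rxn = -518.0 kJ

ΔH°rxn = 35.8 kJ

eq. 1 reversed (H2SO3(aq) must end up as a reactant): +608.8 kJ
eq. 2 as written: -20.6 kJ
eq. 3 reversed and × 2: (-2)·(-241.8) = +483.6 kJ
eq. 4 × 2 (scale by 2 for the 2 SO2(g)): (2)·(-518.0) = -1036.0 kJ
ΔH°rxn = (-1)·(-608.8) + (1)·(-20.6) + (-2)·(-241.8) + (2)·(-518.0) = 35.8 kJ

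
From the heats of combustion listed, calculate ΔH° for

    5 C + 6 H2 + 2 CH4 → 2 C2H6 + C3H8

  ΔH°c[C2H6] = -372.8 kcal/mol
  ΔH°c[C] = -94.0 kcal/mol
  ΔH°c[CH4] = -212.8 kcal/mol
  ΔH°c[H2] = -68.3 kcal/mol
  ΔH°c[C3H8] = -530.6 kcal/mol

With combustion enthalpies, reactants minus products:
= [5·(-94.0) + 6·(-68.3) + 2·(-212.8)] − [2·(-372.8) + 1·(-530.6)]
= -29.2 kcal/mol

ΔH° = -29.2 kcal/mol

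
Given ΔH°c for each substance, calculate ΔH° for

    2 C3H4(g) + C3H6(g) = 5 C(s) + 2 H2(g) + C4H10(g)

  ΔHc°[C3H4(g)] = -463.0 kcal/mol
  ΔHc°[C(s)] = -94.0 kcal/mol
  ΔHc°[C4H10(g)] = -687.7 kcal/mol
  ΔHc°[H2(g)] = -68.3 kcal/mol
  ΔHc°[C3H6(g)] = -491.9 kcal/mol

ΔH° = -123.6 kcal/mol

Using ΔH = Σ nΔHc°(reactants) − Σ nΔHc°(products):
= [2·(-463.0) + 1·(-491.9)] − [5·(-94.0) + 2·(-68.3) + 1·(-687.7)]
= -123.6 kcal/mol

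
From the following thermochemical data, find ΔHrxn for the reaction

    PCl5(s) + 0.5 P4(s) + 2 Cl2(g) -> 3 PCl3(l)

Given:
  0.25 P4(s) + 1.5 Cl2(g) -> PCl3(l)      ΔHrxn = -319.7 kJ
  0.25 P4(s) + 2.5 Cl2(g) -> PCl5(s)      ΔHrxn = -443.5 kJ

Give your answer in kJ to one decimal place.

equation 1 × 3 (scale by 3 for the 3 PCl3(l)): (3)·(-319.7) = -959.1 kJ
equation 2 reversed (reverse to put PCl5(s) on the reactant side): +443.5 kJ
ΔHrxn = (3)·(-319.7) + (-1)·(-443.5) = -515.6 kJ

ΔHrxn = -515.6 kJ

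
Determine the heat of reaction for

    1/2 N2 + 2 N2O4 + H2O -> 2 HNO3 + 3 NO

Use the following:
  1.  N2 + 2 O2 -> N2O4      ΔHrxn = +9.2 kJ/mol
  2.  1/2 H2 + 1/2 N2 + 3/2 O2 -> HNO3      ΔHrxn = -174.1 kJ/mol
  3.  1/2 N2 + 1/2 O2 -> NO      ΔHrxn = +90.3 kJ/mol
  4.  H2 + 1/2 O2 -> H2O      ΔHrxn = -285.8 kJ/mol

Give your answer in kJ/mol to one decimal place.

eq. 1 reversed and × 2: (-2)·(+9.2) = -18.4 kJ/mol
eq. 2 × 2: (2)·(-174.1) = -348.2 kJ/mol
eq. 3 × 3: (3)·(+90.3) = +270.9 kJ/mol
eq. 4 reversed: +285.8 kJ/mol
Since enthalpy is a state function, ΔHrxn = (-18.4) + (-348.2) + (+270.9) + (+285.8) = 190.1 kJ/mol

ΔHrxn = 190.1 kJ/mol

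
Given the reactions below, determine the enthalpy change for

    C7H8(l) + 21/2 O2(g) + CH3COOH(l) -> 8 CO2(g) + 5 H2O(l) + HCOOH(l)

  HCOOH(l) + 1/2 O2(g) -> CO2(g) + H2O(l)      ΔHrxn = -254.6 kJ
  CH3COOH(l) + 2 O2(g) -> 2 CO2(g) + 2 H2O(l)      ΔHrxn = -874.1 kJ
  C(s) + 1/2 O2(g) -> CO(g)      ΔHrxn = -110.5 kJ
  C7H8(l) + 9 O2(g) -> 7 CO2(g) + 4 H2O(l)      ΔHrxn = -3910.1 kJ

equation 1 reversed (HCOOH(l) must end up as a product): +254.6 kJ
equation 2 as written (CH3COOH(l) already on the reactant side): -874.1 kJ
equation 3: not needed (C(s) appears nowhere else).
equation 4 as written (C7H8(l) already on the reactant side): -3910.1 kJ
ΔHrxn = (+254.6) + (-874.1) + (-3910.1) = -4529.6 kJ

ΔHrxn = -4529.6 kJ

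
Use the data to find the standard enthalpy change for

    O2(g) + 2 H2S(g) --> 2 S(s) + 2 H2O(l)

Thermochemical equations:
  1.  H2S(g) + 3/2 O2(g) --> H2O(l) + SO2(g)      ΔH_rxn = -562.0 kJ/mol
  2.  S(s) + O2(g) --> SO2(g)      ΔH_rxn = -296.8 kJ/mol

eq. 1 × 2: (2)·(-562.0) = -1124.0 kJ/mol
eq. 2 reversed and × 2: (-2)·(-296.8) = +593.6 kJ/mol
Combining the equations, ΔH_rxn = (2)·(-562.0) + (-2)·(-296.8) = -530.4 kJ/mol

ΔH_rxn = -530.4 kJ/mol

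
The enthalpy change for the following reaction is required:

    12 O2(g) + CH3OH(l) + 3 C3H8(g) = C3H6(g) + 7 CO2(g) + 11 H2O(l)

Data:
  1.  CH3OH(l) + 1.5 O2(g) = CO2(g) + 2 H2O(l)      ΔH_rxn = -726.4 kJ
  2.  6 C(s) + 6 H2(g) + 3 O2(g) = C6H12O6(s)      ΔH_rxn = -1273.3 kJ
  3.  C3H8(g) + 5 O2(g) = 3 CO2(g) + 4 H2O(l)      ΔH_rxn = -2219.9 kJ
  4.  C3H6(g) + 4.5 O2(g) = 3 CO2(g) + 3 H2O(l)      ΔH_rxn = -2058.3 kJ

eq. 1 as written: -726.4 kJ
eq. 2: not needed.
eq. 3 × 3: (3)·(-2219.9) = -6659.7 kJ
eq. 4 reversed: +2058.3 kJ
Combining the equations, ΔH_rxn = (1)·(-726.4) + (3)·(-2219.9) + (-1)·(-2058.3) = -5327.8 kJ

ΔH_rxn = -5327.8 kJ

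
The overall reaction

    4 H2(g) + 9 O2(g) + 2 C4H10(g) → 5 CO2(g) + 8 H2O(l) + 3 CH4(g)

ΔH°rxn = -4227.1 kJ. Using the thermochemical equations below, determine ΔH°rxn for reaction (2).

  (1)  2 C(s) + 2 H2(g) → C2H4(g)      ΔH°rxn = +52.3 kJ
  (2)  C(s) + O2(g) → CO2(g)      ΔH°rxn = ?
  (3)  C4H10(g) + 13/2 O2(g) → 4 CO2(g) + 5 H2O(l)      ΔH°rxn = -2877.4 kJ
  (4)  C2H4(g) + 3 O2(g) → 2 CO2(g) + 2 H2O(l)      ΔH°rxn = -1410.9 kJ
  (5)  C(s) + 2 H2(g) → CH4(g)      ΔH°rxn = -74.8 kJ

ΔH°rxn = -393.5 kJ

(1) reversed: -52.3 kJ
(2) reversed: contributes −x
(3) × 2: (2)·(-2877.4) = -5754.8 kJ
(4) reversed: +1410.9 kJ
(5) × 3: (3)·(-74.8) = -224.4 kJ
-4227.1 = (-52.3) + (-5754.8) + (+1410.9) + (-224.4) − x
x = (-4227.1 − (-4620.6)) / (-1) = -393.5 kJ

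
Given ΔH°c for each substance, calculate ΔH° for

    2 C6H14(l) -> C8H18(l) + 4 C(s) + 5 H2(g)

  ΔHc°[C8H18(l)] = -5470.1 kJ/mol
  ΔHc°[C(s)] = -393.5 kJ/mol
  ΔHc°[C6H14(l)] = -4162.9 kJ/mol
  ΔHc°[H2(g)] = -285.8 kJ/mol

ΔH° = 147.3 kJ/mol

With combustion enthalpies, reactants minus products:
= [2·(-4162.9)] − [1·(-5470.1) + 4·(-393.5) + 5·(-285.8)]
= 147.3 kJ/mol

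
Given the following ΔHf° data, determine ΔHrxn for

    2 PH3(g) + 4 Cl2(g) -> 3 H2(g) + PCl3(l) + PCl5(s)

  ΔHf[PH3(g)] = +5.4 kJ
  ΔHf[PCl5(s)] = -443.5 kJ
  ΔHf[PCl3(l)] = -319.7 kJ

ΔHrxn = -774.0 kJ

Products: 3·(+0.0) + 1·(-319.7) + 1·(-443.5) = -763.2
Reactants: 2·(+5.4) + 4·(+0.0) = +10.8
ΔHrxn = (-763.2) − (+10.8) = -774.0 kJ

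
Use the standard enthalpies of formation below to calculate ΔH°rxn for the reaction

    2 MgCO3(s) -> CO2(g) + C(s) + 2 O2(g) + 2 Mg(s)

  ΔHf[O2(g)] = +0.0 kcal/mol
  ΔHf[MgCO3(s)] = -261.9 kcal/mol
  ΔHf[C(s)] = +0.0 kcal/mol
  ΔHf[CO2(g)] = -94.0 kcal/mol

ΔH°rxn = 429.8 kcal/mol

ΔH°rxn = Σ nΔHf°(products) − Σ nΔHf°(reactants).
Products: 1·(-94.0) + 1·(+0.0) + 2·(+0.0) + 2·(+0.0) = -94.0
Reactants: 2·(-261.9) = -523.8
ΔH°rxn = (-94.0) − (-523.8) = 429.8 kcal/mol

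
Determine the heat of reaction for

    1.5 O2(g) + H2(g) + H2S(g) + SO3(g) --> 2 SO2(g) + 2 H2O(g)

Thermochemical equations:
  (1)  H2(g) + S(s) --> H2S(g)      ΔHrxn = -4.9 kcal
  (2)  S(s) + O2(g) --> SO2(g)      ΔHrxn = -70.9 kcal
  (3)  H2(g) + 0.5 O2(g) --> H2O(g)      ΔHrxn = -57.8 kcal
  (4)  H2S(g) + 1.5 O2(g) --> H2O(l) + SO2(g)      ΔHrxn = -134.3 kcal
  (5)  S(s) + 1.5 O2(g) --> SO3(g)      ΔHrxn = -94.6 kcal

ΔHrxn = -157.9 kcal

(1) reversed: +4.9 kcal
(2) × 2: (2)·(-70.9) = -141.8 kcal
(3) × 2: (2)·(-57.8) = -115.6 kcal
(4): not needed.
(5) reversed: +94.6 kcal
By Hess's law, ΔHrxn = (+4.9) + (-141.8) + (-115.6) + (+94.6) = -157.9 kcal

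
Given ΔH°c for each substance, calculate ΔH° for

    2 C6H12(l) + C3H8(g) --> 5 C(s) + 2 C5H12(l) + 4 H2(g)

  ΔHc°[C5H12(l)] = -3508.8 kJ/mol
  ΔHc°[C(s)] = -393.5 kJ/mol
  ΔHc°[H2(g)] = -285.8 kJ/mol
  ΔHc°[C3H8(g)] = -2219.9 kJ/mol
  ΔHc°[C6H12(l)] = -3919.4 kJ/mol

Using ΔH = Σ nΔHc°(reactants) − Σ nΔHc°(products):
= [2·(-3919.4) + 1·(-2219.9)] − [5·(-393.5) + 2·(-3508.8) + 4·(-285.8)]
= 69.6 kJ/mol

ΔH° = 69.6 kJ/mol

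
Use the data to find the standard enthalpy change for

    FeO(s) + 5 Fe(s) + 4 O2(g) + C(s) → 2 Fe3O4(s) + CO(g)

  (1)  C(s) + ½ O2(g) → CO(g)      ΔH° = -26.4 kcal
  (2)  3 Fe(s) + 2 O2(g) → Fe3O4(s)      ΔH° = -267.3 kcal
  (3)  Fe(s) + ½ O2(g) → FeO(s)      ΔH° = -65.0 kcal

(1) as written (CO(g) already on the product side): -26.4 kcal
(2) × 2 (scale by 2 for the 2 Fe3O4(s)): (2)·(-267.3) = -534.6 kcal
(3) reversed (reverse to put FeO(s) on the reactant side): +65.0 kcal
Summing the manipulated equations, ΔH° = (-26.4) + (-534.6) + (+65.0) = -496.0 kcal

ΔH° = -496.0 kcal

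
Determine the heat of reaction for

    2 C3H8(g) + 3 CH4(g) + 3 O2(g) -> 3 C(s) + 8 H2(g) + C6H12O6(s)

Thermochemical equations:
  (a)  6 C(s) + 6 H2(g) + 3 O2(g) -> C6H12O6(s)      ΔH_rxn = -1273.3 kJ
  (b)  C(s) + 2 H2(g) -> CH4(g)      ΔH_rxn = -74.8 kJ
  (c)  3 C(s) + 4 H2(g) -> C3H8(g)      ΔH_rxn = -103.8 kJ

(a) as written: -1273.3 kJ
(b) reversed and × 3: (-3)·(-74.8) = +224.4 kJ
(c) reversed and × 2: (-2)·(-103.8) = +207.6 kJ
Summing the manipulated equations, ΔH_rxn = (1)·(-1273.3) + (-3)·(-74.8) + (-2)·(-103.8) = -841.3 kJ

ΔH_rxn = -841.3 kJ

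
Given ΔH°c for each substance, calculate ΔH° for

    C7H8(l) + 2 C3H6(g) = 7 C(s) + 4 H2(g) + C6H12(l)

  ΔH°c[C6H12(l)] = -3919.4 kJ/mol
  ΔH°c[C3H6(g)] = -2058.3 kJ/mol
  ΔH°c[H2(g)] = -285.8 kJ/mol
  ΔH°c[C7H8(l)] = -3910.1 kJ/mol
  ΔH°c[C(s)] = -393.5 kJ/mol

ΔH° = -209.6 kJ/mol

With combustion enthalpies, reactants minus products:
= [1·(-3910.1) + 2·(-2058.3)] − [7·(-393.5) + 4·(-285.8) + 1·(-3919.4)]
= -209.6 kJ/mol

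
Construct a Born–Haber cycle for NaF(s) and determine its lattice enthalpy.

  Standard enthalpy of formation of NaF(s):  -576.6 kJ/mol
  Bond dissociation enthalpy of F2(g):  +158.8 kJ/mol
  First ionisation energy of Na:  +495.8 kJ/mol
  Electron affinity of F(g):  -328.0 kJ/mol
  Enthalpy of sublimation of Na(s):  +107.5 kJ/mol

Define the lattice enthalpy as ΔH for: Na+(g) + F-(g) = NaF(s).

U = -931.3 kJ/mol

ΔHf° = 1·ΔHsub + 1·(ΣIE) + 1/2·D(F2) + 1·EA + U
-576.6 = 1·(+107.5) + 1·(+495.8) + 1/2·(+158.8) + 1·(-328.0) + U
U = -576.6 − (+354.7) = -931.3 kJ/mol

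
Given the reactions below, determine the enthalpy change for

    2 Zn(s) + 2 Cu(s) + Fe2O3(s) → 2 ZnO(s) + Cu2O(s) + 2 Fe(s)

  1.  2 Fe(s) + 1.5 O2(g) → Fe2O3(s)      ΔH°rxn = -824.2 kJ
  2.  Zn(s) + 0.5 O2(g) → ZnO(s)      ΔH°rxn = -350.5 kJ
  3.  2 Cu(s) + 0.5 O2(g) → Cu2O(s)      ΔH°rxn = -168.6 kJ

eq. 1 reversed (reverse to put Fe2O3(s) on the reactant side): +824.2 kJ
eq. 2 × 2 (scale by 2 for the 2 ZnO(s)): (2)·(-350.5) = -701.0 kJ
eq. 3 as written (Cu2O(s) already on the product side): -168.6 kJ
ΔH°rxn = (+824.2) + (-701.0) + (-168.6) = -45.4 kJ

ΔH°rxn = -45.4 kJ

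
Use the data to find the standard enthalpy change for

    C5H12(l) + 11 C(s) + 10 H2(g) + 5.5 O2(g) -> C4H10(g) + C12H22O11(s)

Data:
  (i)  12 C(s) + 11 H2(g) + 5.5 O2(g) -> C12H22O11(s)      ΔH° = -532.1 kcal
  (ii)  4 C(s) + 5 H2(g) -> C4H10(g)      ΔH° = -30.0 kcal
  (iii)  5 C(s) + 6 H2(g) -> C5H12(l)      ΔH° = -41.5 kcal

(i) as written: -532.1 kcal
(ii) as written: -30.0 kcal
(iii) reversed: +41.5 kcal
Combining the equations, ΔH° = (1)·(-532.1) + (1)·(-30.0) + (-1)·(-41.5) = -520.6 kcal

ΔH° = -520.6 kcal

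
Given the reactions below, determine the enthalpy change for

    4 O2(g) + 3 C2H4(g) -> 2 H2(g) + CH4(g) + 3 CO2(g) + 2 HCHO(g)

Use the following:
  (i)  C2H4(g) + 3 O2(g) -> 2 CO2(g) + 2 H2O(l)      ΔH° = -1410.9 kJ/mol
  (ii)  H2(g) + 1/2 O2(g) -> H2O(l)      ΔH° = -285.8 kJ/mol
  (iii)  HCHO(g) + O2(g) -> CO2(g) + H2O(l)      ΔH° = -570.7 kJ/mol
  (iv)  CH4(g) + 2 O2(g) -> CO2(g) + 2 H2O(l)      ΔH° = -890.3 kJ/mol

ΔH° = -1629.4 kJ/mol

(i) × 3 (scale by 3 for the 3 C2H4(g)): (3)·(-1410.9) = -4232.7 kJ/mol
(ii) reversed and × 2 (H2(g) must end up as a product; ×2 to match 2 H2(g) in the target): (-2)·(-285.8) = +571.6 kJ/mol
(iii) reversed and × 2 (HCHO(g) must end up as a product; scale by 2 for the 2 HCHO(g)): (-2)·(-570.7) = +1141.4 kJ/mol
(iv) reversed (reverse to put CH4(g) on the product side): +890.3 kJ/mol
Since enthalpy is a state function, ΔH° = (3)·(-1410.9) + (-2)·(-285.8) + (-2)·(-570.7) + (-1)·(-890.3) = -1629.4 kJ/mol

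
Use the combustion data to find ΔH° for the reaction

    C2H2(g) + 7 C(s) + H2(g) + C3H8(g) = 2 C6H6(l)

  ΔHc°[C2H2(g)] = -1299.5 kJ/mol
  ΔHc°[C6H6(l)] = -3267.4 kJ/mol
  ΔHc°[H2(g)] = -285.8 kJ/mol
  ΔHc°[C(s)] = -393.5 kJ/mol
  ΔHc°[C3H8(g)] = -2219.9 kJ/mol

ΔH° = -24.9 kJ/mol

With combustion enthalpies, reactants minus products:
= [1·(-1299.5) + 7·(-393.5) + 1·(-285.8) + 1·(-2219.9)] − [2·(-3267.4)]
= -24.9 kJ/mol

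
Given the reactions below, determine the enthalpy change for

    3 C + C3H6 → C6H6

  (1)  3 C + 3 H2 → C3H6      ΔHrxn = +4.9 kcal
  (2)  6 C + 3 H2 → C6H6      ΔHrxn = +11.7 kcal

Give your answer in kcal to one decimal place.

ΔHrxn = 6.8 kcal

(1) reversed (reverse to put C3H6 on the reactant side): -4.9 kcal
(2) as written (C6H6 already on the product side): +11.7 kcal
ΔHrxn = (-4.9) + (+11.7) = 6.8 kcal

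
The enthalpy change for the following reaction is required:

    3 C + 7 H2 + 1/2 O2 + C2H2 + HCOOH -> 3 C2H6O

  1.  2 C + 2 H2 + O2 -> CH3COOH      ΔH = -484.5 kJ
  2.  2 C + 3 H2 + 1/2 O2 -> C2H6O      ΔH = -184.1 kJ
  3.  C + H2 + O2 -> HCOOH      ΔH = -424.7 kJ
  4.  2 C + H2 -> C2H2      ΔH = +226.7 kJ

eq. 1: not needed.
eq. 2 × 3: (3)·(-184.1) = -552.3 kJ
eq. 3 reversed: +424.7 kJ
eq. 4 reversed: -226.7 kJ
Since enthalpy is a state function, ΔH = (3)·(-184.1) + (-1)·(-424.7) + (-1)·(+226.7) = -354.3 kJ

ΔH = -354.3 kJ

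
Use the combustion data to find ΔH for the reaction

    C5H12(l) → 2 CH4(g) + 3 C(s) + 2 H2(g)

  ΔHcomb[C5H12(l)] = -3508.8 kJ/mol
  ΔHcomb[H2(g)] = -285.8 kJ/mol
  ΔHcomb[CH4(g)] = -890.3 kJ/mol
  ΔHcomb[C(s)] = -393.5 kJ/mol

Using ΔH = Σ nΔHc°(reactants) − Σ nΔHc°(products):
= [1·(-3508.8)] − [2·(-890.3) + 3·(-393.5) + 2·(-285.8)]
= 23.9 kJ/mol

ΔH = 23.9 kJ/mol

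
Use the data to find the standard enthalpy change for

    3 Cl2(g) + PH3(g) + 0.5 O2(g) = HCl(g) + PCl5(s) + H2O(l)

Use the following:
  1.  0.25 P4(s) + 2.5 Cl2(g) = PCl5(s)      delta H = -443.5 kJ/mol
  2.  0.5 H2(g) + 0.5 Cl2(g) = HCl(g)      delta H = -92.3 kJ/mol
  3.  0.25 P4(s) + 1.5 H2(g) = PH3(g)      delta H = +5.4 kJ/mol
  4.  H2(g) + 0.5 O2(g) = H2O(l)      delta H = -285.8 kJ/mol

delta H = -827.0 kJ/mol

eq. 1 as written (PCl5(s) already on the product side): -443.5 kJ/mol
eq. 2 as written (HCl(g) already on the product side): -92.3 kJ/mol
eq. 3 reversed (reverse to put PH3(g) on the reactant side): -5.4 kJ/mol
eq. 4 as written (H2O(l) already on the product side): -285.8 kJ/mol
Since enthalpy is a state function, delta H = (-443.5) + (-92.3) + (-5.4) + (-285.8) = -827.0 kJ/mol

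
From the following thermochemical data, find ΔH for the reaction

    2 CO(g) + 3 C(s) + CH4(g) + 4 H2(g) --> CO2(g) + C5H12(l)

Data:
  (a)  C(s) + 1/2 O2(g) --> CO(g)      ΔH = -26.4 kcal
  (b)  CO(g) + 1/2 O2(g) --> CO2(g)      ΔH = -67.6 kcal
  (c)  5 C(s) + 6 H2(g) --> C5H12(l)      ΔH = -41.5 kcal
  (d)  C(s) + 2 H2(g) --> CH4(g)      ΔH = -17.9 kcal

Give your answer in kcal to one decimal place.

ΔH = -64.8 kcal

(a) reversed: +26.4 kcal
(b) as written: -67.6 kcal
(c) as written: -41.5 kcal
(d) reversed: +17.9 kcal
Summing the manipulated equations, ΔH = (-1)·(-26.4) + (1)·(-67.6) + (1)·(-41.5) + (-1)·(-17.9) = -64.8 kcal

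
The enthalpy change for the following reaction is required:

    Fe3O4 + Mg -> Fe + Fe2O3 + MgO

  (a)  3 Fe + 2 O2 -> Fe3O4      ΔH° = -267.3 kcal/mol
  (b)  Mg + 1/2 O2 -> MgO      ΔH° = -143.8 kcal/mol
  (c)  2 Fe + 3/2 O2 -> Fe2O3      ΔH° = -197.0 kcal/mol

ΔH° = -73.5 kcal/mol

(a) reversed: +267.3 kcal/mol
(b) as written: -143.8 kcal/mol
(c) as written: -197.0 kcal/mol
By Hess's law, ΔH° = (+267.3) + (-143.8) + (-197.0) = -73.5 kcal/mol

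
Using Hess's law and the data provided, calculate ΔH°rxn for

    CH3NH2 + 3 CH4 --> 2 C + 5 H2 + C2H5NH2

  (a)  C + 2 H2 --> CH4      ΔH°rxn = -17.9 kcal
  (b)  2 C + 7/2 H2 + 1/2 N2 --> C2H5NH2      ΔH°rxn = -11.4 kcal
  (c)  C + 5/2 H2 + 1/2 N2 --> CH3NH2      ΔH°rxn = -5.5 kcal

(a) reversed and × 3 (CH4 must end up as a reactant; ×3 to match 3 CH4 in the target): (-3)·(-17.9) = +53.7 kcal
(b) as written (C2H5NH2 already on the product side): -11.4 kcal
(c) reversed (reverse to put CH3NH2 on the reactant side): +5.5 kcal
By Hess's law, ΔH°rxn = (-3)·(-17.9) + (1)·(-11.4) + (-1)·(-5.5) = 47.8 kcal

ΔH°rxn = 47.8 kcal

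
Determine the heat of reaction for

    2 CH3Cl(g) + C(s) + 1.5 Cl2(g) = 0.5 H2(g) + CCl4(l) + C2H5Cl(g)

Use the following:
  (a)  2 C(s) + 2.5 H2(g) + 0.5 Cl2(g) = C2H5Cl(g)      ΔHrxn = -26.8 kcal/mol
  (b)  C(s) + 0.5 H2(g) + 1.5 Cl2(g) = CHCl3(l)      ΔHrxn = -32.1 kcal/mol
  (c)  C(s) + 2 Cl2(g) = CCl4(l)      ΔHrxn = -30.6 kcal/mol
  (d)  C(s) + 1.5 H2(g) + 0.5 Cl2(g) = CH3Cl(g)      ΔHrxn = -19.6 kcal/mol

(a) as written (C2H5Cl(g) already on the product side): -26.8 kcal/mol
(b): not needed (CHCl3(l) appears nowhere else).
(c) as written (CCl4(l) already on the product side): -30.6 kcal/mol
(d) reversed and × 2 (CH3Cl(g) must end up as a reactant; ×2 to match 2 CH3Cl(g) in the target): (-2)·(-19.6) = +39.2 kcal/mol
Summing the manipulated equations, ΔHrxn = (1)·(-26.8) + (1)·(-30.6) + (-2)·(-19.6) = -18.2 kcal/mol

ΔHrxn = -18.2 kcal/mol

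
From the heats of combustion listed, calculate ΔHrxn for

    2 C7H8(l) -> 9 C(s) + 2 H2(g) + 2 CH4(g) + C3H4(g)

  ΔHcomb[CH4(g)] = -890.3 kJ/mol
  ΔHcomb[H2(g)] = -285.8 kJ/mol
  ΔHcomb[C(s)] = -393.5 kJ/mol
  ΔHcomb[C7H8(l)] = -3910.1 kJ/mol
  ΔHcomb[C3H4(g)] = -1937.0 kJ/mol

Using ΔH = Σ nΔHc°(reactants) − Σ nΔHc°(products):
= [2·(-3910.1)] − [9·(-393.5) + 2·(-285.8) + 2·(-890.3) + 1·(-1937.0)]
= 10.5 kJ/mol

ΔHrxn = 10.5 kJ/mol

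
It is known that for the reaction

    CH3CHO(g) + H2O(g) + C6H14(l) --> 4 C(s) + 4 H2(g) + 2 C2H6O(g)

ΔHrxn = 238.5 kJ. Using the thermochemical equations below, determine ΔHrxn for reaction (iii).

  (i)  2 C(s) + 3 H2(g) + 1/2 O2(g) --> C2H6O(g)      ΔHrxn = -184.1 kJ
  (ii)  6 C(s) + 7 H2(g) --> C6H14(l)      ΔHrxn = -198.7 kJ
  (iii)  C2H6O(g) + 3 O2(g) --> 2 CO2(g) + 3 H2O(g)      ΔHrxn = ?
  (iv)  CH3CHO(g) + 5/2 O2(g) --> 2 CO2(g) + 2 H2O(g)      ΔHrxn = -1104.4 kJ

ΔHrxn = -1328.3 kJ

(i) as written: -184.1 kJ
(ii) reversed: +198.7 kJ
(iii) reversed: contributes −x
(iv) as written: -1104.4 kJ
+238.5 = (-184.1) + (+198.7) + (-1104.4) − x
x = (+238.5 − (-1089.8)) / (-1) = -1328.3 kJ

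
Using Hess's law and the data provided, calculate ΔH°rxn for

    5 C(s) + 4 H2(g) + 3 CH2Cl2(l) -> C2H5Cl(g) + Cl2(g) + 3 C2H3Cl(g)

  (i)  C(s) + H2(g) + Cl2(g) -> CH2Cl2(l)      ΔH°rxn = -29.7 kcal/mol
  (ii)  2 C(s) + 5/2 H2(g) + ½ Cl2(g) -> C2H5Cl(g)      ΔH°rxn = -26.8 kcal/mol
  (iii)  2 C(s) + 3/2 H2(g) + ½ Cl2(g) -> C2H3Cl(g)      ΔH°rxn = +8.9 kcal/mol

ΔH°rxn = 89.0 kcal/mol

(i) reversed and × 3: (-3)·(-29.7) = +89.1 kcal/mol
(ii) as written: -26.8 kcal/mol
(iii) × 3: (3)·(+8.9) = +26.7 kcal/mol
Combining the equations, ΔH°rxn = (+89.1) + (-26.8) + (+26.7) = 89.0 kcal/mol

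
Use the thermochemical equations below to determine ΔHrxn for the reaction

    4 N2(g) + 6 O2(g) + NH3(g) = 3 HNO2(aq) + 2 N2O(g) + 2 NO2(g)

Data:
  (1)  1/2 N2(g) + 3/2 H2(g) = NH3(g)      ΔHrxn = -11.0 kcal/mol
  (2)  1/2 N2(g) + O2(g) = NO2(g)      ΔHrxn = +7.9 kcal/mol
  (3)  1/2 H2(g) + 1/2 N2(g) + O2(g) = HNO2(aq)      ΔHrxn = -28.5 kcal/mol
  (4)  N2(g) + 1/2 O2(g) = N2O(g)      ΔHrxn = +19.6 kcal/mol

ΔHrxn = -19.5 kcal/mol

(1) reversed (reverse to put NH3(g) on the reactant side): +11.0 kcal/mol
(2) × 2 (×2 to match 2 NO2(g) in the target): (2)·(+7.9) = +15.8 kcal/mol
(3) × 3 (scale by 3 for the 3 HNO2(aq)): (3)·(-28.5) = -85.5 kcal/mol
(4) × 2 (scale by 2 for the 2 N2O(g)): (2)·(+19.6) = +39.2 kcal/mol
ΔHrxn = (-1)·(-11.0) + (2)·(+7.9) + (3)·(-28.5) + (2)·(+19.6) = -19.5 kcal/mol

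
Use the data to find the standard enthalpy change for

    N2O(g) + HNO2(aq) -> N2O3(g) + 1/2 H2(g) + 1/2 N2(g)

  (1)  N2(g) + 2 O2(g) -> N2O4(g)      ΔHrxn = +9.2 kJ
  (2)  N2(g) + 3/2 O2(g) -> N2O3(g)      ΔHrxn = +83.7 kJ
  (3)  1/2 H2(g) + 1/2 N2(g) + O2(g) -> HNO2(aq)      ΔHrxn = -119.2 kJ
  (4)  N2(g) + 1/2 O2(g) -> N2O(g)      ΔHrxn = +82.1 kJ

(1): not needed.
(2) as written: +83.7 kJ
(3) reversed: +119.2 kJ
(4) reversed: -82.1 kJ
Combining the equations, ΔHrxn = (1)·(+83.7) + (-1)·(-119.2) + (-1)·(+82.1) = 120.8 kJ

ΔHrxn = 120.8 kJ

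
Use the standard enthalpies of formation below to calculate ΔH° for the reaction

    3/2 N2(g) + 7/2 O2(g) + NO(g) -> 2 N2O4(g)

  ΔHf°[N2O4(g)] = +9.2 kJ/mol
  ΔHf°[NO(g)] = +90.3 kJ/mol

Products: 2·(+9.2) = +18.4
Reactants: 3/2·(+0.0) + 7/2·(+0.0) + 1·(+90.3) = +90.3
ΔH° = (+18.4) − (+90.3) = -71.9 kJ/mol

ΔH° = -71.9 kJ/mol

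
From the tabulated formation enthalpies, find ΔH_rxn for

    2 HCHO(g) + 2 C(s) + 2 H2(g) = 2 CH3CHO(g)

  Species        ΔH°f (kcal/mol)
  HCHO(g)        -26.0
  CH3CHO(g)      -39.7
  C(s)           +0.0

ΔH°rxn = Σ nΔHf°(products) − Σ nΔHf°(reactants).
Products: 2·(-39.7) = -79.4
Reactants: 2·(-26.0) + 2·(+0.0) + 2·(+0.0) = -52.0
ΔH_rxn = (-79.4) − (-52.0) = -27.4 kcal/mol

ΔH_rxn = -27.4 kcal/mol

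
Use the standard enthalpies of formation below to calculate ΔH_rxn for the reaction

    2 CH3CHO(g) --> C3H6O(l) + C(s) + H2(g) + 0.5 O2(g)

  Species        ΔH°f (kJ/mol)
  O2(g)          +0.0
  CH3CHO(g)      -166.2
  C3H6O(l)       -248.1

ΔH_rxn = 84.3 kJ/mol

Products: 1·(-248.1) + 1·(+0.0) + 1·(+0.0) + 1/2·(+0.0) = -248.1
Reactants: 2·(-166.2) = -332.4
ΔH_rxn = (-248.1) − (-332.4) = 84.3 kJ/mol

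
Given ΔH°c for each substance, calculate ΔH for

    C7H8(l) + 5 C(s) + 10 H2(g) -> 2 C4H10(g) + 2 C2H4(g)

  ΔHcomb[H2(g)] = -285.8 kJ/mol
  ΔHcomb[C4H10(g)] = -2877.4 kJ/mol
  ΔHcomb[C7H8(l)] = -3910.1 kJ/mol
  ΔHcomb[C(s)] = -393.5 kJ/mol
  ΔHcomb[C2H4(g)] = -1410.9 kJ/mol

Using ΔH = Σ nΔHc°(reactants) − Σ nΔHc°(products):
= [1·(-3910.1) + 5·(-393.5) + 10·(-285.8)] − [2·(-2877.4) + 2·(-1410.9)]
= -159.0 kJ/mol

ΔH = -159.0 kJ/mol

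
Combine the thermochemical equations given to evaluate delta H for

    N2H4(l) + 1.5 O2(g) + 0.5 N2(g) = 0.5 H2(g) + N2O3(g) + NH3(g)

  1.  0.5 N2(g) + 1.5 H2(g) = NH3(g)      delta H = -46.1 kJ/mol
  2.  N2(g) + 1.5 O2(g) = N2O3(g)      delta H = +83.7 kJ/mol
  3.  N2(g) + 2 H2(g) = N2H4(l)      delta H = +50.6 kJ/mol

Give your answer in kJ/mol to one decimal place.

delta H = -13.0 kJ/mol

eq. 1 as written (NH3(g) already on the product side): -46.1 kJ/mol
eq. 2 as written (N2O3(g) already on the product side): +83.7 kJ/mol
eq. 3 reversed (N2H4(l) must end up as a reactant): -50.6 kJ/mol
delta H = (1)·(-46.1) + (1)·(+83.7) + (-1)·(+50.6) = -13.0 kJ/mol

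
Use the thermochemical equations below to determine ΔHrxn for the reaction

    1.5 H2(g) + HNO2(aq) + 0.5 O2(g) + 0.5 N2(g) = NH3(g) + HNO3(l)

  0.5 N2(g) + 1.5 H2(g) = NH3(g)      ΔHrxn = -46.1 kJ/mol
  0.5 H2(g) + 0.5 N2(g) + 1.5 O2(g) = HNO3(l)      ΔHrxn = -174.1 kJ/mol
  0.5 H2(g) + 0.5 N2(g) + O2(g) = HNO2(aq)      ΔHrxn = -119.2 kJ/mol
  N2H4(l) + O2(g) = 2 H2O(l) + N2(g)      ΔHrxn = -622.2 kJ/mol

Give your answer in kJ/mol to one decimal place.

equation 1 as written: -46.1 kJ/mol
equation 2 as written: -174.1 kJ/mol
equation 3 reversed: +119.2 kJ/mol
equation 4: not needed.
Summing the manipulated equations, ΔHrxn = (1)·(-46.1) + (1)·(-174.1) + (-1)·(-119.2) = -101.0 kJ/mol

ΔHrxn = -101.0 kJ/mol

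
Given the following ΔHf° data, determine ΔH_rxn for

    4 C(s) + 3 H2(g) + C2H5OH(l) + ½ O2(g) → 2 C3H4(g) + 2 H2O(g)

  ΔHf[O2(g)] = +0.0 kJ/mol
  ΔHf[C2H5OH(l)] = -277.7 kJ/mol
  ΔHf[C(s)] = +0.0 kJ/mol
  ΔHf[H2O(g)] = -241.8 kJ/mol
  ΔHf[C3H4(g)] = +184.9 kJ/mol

ΔH_rxn = 163.9 kJ/mol

Products: 2·(+184.9) + 2·(-241.8) = -113.8
Reactants: 4·(+0.0) + 3·(+0.0) + 1·(-277.7) + 1/2·(+0.0) = -277.7
ΔH_rxn = (-113.8) − (-277.7) = 163.9 kJ/mol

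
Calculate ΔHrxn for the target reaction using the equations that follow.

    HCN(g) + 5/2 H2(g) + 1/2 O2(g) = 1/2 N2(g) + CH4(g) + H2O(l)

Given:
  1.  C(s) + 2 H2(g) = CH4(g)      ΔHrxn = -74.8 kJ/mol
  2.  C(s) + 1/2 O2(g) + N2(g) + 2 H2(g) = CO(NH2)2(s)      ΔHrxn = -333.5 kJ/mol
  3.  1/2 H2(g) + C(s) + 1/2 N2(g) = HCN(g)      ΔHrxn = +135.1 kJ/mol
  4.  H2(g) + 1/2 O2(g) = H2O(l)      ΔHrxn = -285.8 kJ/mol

eq. 1 as written (CH4(g) already on the product side): -74.8 kJ/mol
eq. 2: not needed (CO(NH2)2(s) appears nowhere else).
eq. 3 reversed (reverse to put HCN(g) on the reactant side): -135.1 kJ/mol
eq. 4 as written (H2O(l) already on the product side): -285.8 kJ/mol
ΔHrxn = (-74.8) + (-135.1) + (-285.8) = -495.7 kJ/mol

ΔHrxn = -495.7 kJ/mol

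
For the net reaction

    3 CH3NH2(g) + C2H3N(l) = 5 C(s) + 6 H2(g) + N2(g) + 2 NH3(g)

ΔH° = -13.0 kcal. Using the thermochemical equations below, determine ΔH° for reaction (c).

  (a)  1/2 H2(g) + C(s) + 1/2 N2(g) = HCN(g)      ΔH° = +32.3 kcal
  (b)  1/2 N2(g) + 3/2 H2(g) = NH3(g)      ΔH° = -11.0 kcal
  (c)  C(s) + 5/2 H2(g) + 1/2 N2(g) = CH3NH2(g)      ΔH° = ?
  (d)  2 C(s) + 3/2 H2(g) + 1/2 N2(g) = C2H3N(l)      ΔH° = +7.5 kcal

ΔH° = -5.5 kcal

(a): not needed (HCN(g) appears nowhere else).
(b) × 2 (×2 to match 2 NH3(g) in the target): (2)·(-11.0) = -22.0 kcal
(c) reversed and × 3 (reverse to put CH3NH2(g) on the reactant side; ×3 to match 3 CH3NH2(g) in the target): contributes −3·x
(d) reversed (reverse to put C2H3N(l) on the reactant side): -7.5 kcal
-13.0 = (-22.0) + (-7.5) − 3·x
x = (-13.0 − (-29.5)) / (-3) = -5.5 kcal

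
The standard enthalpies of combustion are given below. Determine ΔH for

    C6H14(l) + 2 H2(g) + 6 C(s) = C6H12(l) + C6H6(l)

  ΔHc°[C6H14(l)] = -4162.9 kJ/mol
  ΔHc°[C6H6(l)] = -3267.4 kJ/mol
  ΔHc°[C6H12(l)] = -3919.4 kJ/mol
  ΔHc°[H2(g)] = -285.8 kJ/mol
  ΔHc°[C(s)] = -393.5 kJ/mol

Using ΔH = Σ nΔHc°(reactants) − Σ nΔHc°(products):
= [1·(-4162.9) + 2·(-285.8) + 6·(-393.5)] − [1·(-3919.4) + 1·(-3267.4)]
= 91.3 kJ/mol

ΔH = 91.3 kJ/mol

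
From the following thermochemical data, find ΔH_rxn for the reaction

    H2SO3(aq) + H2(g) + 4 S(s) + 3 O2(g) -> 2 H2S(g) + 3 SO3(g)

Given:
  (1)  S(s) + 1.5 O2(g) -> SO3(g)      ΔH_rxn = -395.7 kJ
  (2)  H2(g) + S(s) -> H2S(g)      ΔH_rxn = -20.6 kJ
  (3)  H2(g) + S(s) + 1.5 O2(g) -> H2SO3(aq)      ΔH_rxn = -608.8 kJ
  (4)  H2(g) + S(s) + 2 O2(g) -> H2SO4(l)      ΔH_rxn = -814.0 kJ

(1) × 3 (scale by 3 for the 3 SO3(g)): (3)·(-395.7) = -1187.1 kJ
(2) × 2 (scale by 2 for the 2 H2S(g)): (2)·(-20.6) = -41.2 kJ
(3) reversed (H2SO3(aq) must end up as a reactant): +608.8 kJ
(4): not needed (H2SO4(l) appears nowhere else).
ΔH_rxn = (-1187.1) + (-41.2) + (+608.8) = -619.5 kJ

ΔH_rxn = -619.5 kJ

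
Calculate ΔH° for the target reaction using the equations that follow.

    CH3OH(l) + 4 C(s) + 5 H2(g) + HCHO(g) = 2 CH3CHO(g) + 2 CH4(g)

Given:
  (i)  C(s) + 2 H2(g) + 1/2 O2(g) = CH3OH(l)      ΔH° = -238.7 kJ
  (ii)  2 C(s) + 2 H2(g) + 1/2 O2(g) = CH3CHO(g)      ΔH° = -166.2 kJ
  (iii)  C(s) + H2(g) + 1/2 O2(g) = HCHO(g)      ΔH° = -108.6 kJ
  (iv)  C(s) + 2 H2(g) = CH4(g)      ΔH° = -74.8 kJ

ΔH° = -134.7 kJ

(i) reversed: +238.7 kJ
(ii) × 2: (2)·(-166.2) = -332.4 kJ
(iii) reversed: +108.6 kJ
(iv) × 2: (2)·(-74.8) = -149.6 kJ
ΔH° = (-1)·(-238.7) + (2)·(-166.2) + (-1)·(-108.6) + (2)·(-74.8) = -134.7 kJ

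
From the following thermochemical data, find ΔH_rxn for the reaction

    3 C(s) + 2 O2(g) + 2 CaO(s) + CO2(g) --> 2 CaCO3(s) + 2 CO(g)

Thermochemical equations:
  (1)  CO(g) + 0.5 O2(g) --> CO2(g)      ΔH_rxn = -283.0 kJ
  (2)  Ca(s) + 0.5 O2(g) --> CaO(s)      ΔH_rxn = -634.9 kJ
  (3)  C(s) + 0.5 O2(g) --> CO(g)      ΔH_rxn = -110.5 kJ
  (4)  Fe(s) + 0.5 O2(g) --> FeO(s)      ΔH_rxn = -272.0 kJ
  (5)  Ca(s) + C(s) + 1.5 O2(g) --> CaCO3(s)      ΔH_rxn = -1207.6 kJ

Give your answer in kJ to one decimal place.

ΔH_rxn = -972.9 kJ

(1) reversed: +283.0 kJ
(2) reversed and × 2: (-2)·(-634.9) = +1269.8 kJ
(3) as written: -110.5 kJ
(4): not needed.
(5) × 2: (2)·(-1207.6) = -2415.2 kJ
ΔH_rxn = (-1)·(-283.0) + (-2)·(-634.9) + (1)·(-110.5) + (2)·(-1207.6) = -972.9 kJ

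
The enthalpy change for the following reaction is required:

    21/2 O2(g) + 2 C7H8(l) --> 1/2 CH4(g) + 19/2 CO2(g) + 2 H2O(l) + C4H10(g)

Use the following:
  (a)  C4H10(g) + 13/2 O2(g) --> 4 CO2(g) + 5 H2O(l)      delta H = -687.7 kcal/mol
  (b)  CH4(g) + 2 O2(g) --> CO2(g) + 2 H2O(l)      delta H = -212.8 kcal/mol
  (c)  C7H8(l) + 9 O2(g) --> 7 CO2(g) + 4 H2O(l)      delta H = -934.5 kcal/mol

(a) reversed (reverse to put C4H10(g) on the product side): +687.7 kcal/mol
(b) reversed and × 1/2 (reverse to put CH4(g) on the product side; scale by 1/2 for the 1/2 CH4(g)): (-1/2)·(-212.8) = +106.4 kcal/mol
(c) × 2 (×2 to match 2 C7H8(l) in the target): (2)·(-934.5) = -1869.0 kcal/mol
delta H = (+687.7) + (+106.4) + (-1869.0) = -1074.9 kcal/mol

delta H = -1074.9 kcal/mol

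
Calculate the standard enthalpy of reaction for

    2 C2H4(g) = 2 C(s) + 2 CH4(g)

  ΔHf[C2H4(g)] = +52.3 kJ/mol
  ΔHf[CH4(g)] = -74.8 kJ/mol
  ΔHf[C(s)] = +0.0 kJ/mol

ΔH°rxn = Σ nΔHf°(products) − Σ nΔHf°(reactants).
Products: 2·(+0.0) + 2·(-74.8) = -149.6
Reactants: 2·(+52.3) = +104.6
ΔH° = (-149.6) − (+104.6) = -254.2 kJ/mol

ΔH° = -254.2 kJ/mol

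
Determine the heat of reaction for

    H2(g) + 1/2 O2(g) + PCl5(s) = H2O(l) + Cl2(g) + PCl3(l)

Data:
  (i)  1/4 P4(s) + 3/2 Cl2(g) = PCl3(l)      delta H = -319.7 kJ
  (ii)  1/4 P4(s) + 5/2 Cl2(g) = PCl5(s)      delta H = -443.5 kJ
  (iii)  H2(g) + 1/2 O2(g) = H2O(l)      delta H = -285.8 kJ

delta H = -162.0 kJ

(i) as written (PCl3(l) already on the product side): -319.7 kJ
(ii) reversed (reverse to put PCl5(s) on the reactant side): +443.5 kJ
(iii) as written (H2O(l) already on the product side): -285.8 kJ
Summing the manipulated equations, delta H = (1)·(-319.7) + (-1)·(-443.5) + (1)·(-285.8) = -162.0 kJ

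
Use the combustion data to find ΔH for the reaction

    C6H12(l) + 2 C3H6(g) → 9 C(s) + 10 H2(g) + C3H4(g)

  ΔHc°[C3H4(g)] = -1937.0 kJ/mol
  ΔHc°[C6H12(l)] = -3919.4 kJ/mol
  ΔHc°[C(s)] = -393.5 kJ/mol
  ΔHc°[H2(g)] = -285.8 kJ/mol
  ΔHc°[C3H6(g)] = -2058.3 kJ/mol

With combustion enthalpies, reactants minus products:
= [1·(-3919.4) + 2·(-2058.3)] − [9·(-393.5) + 10·(-285.8) + 1·(-1937.0)]
= 300.5 kJ/mol

ΔH = 300.5 kJ/mol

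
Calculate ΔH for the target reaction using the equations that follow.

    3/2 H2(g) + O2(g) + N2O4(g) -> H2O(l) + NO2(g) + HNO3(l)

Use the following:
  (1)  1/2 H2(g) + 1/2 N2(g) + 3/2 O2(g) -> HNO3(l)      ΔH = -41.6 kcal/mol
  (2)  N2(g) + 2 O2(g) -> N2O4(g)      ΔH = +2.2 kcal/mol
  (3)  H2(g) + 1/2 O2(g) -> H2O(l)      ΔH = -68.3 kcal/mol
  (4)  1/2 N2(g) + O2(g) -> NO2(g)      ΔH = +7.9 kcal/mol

(1) as written: -41.6 kcal/mol
(2) reversed: -2.2 kcal/mol
(3) as written: -68.3 kcal/mol
(4) as written: +7.9 kcal/mol
ΔH = (-41.6) + (-2.2) + (-68.3) + (+7.9) = -104.2 kcal/mol

ΔH = -104.2 kcal/mol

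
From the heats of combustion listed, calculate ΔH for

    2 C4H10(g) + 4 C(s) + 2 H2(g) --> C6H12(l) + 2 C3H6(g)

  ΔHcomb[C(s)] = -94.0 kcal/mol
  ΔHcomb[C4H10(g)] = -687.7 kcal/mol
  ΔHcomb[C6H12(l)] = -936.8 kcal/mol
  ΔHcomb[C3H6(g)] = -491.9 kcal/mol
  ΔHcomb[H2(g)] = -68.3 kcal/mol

Using ΔH = Σ nΔHc°(reactants) − Σ nΔHc°(products):
= [2·(-687.7) + 4·(-94.0) + 2·(-68.3)] − [1·(-936.8) + 2·(-491.9)]
= 32.6 kcal/mol

ΔH = 32.6 kcal/mol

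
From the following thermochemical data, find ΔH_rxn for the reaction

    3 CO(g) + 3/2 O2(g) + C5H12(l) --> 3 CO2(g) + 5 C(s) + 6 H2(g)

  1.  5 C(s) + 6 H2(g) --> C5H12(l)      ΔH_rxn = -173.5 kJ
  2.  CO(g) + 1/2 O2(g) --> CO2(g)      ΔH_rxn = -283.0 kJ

ΔH_rxn = -675.5 kJ

eq. 1 reversed (C5H12(l) must end up as a reactant): +173.5 kJ
eq. 2 × 3 (×3 to match 3 CO(g) in the target): (3)·(-283.0) = -849.0 kJ
ΔH_rxn = (+173.5) + (-849.0) = -675.5 kJ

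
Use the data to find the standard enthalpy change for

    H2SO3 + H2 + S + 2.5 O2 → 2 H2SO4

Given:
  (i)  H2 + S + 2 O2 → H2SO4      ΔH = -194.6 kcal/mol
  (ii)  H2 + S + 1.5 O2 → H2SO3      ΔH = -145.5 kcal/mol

(i) × 2 (scale by 2 for the 2 H2SO4): (2)·(-194.6) = -389.2 kcal/mol
(ii) reversed (H2SO3 must end up as a reactant): +145.5 kcal/mol
Summing the manipulated equations, ΔH = (-389.2) + (+145.5) = -243.7 kcal/mol

ΔH = -243.7 kcal/mol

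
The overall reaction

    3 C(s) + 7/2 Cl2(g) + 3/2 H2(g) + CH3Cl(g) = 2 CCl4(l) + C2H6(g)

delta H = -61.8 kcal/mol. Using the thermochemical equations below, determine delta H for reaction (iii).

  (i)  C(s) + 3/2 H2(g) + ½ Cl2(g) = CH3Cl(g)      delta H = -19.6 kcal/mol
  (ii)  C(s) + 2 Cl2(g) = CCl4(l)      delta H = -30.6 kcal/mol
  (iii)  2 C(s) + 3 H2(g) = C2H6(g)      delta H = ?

(i) reversed: +19.6 kcal/mol
(ii) × 2: (2)·(-30.6) = -61.2 kcal/mol
(iii) as written: contributes x
-61.8 = (+19.6) + (-61.2) + x
x = (-61.8 − (-41.6)) / (1) = -20.2 kcal/mol

delta H = -20.2 kcal/mol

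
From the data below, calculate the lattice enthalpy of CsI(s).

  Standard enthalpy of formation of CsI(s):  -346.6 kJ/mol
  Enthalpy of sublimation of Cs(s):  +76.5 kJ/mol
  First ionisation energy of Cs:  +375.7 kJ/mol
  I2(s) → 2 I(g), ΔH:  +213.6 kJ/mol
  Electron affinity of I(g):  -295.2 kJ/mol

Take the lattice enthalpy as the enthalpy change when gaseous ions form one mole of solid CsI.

U = -610.4 kJ/mol

ΔHf° = 1·ΔHsub + 1·(ΣIE) + 1/2·D(I2) + 1·EA + U
-346.6 = 1·(+76.5) + 1·(+375.7) + 1/2·(+213.6) + 1·(-295.2) + U
U = -346.6 − (+263.8) = -610.4 kJ/mol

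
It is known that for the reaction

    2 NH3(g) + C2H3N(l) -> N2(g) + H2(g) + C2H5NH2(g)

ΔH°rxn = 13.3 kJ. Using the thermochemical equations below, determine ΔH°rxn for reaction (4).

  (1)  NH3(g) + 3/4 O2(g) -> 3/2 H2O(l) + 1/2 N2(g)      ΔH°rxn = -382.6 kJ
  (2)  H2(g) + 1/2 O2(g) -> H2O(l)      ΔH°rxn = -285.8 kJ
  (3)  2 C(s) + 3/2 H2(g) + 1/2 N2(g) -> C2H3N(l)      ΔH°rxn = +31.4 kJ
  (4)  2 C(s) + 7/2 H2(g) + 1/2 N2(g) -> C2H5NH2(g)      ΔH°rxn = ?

ΔH°rxn = -47.5 kJ

(1) × 2: (2)·(-382.6) = -765.2 kJ
(2) reversed and × 3: (-3)·(-285.8) = +857.4 kJ
(3) reversed: -31.4 kJ
(4) as written: contributes x
+13.3 = (-765.2) + (+857.4) + (-31.4) + x
x = (+13.3 − (+60.8)) / (1) = -47.5 kJ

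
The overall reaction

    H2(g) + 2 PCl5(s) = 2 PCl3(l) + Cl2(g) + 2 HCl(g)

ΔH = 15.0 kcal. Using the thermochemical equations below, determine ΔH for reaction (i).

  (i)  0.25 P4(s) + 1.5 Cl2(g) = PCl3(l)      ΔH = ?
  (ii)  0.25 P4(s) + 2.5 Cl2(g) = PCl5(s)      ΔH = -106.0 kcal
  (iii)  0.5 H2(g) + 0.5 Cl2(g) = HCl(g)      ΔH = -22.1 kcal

(i) × 2: contributes 2·x
(ii) reversed and × 2: (-2)·(-106.0) = +212.0 kcal
(iii) × 2: (2)·(-22.1) = -44.2 kcal
+15.0 = (+212.0) + (-44.2) + 2·x
x = (+15.0 − (+167.8)) / (2) = -76.4 kcal

ΔH = -76.4 kcal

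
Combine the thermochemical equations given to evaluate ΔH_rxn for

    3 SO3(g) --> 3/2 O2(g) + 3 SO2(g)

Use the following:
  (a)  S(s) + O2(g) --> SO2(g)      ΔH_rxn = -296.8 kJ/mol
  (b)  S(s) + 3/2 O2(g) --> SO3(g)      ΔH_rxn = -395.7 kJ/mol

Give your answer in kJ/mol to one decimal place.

(a) × 3: (3)·(-296.8) = -890.4 kJ/mol
(b) reversed and × 3: (-3)·(-395.7) = +1187.1 kJ/mol
Combining the equations, ΔH_rxn = (-890.4) + (+1187.1) = 296.7 kJ/mol

ΔH_rxn = 296.7 kJ/mol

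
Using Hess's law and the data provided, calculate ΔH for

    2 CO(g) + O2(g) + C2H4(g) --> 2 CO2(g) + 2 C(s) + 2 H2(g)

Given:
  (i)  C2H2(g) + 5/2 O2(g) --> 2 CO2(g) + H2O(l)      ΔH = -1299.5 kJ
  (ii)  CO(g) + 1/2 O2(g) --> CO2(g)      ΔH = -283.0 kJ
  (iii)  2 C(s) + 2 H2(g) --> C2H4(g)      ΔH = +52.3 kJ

(i): not needed (H2O(l) appears nowhere else).
(ii) × 2 (scale by 2 for the 2 CO(g)): (2)·(-283.0) = -566.0 kJ
(iii) reversed (reverse to put C2H4(g) on the reactant side): -52.3 kJ
Since enthalpy is a state function, ΔH = (2)·(-283.0) + (-1)·(+52.3) = -618.3 kJ

ΔH = -618.3 kJ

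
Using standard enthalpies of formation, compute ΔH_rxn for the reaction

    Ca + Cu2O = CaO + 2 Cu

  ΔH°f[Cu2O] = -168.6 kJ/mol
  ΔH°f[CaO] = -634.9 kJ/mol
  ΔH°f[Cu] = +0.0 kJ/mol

ΔH_rxn = -466.3 kJ/mol

Products: 1·(-634.9) + 2·(+0.0) = -634.9
Reactants: 1·(+0.0) + 1·(-168.6) = -168.6
ΔH_rxn = (-634.9) − (-168.6) = -466.3 kJ/mol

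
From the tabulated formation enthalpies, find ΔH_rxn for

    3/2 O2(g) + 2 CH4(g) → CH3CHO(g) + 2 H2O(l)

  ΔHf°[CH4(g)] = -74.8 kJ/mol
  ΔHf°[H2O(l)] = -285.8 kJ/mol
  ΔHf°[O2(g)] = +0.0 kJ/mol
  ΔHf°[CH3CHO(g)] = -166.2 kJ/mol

ΔH_rxn = -588.2 kJ/mol

Products: 1·(-166.2) + 2·(-285.8) = -737.8
Reactants: 3/2·(+0.0) + 2·(-74.8) = -149.6
ΔH_rxn = (-737.8) − (-149.6) = -588.2 kJ/mol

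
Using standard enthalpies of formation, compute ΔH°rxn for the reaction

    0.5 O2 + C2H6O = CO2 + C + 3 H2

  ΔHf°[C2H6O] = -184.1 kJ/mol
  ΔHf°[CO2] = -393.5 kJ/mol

Products: 1·(-393.5) + 1·(+0.0) + 3·(+0.0) = -393.5
Reactants: 1/2·(+0.0) + 1·(-184.1) = -184.1
ΔH°rxn = (-393.5) − (-184.1) = -209.4 kJ/mol

ΔH°rxn = -209.4 kJ/mol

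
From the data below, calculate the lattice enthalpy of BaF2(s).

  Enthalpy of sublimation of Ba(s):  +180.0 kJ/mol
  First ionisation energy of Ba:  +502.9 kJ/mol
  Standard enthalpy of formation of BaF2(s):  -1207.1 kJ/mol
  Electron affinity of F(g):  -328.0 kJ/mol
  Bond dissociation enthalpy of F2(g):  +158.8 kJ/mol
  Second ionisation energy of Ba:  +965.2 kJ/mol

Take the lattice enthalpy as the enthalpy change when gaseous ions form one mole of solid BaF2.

ΔHf° = 1·ΔHsub + 1·(ΣIE) + 1·D(F2) + 2·EA + U
-1207.1 = 1·(+180.0) + 1·(+1468.1) + 1·(+158.8) + 2·(-328.0) + U
U = -1207.1 − (+1150.9) = -2358.0 kJ/mol

U = -2358.0 kJ/mol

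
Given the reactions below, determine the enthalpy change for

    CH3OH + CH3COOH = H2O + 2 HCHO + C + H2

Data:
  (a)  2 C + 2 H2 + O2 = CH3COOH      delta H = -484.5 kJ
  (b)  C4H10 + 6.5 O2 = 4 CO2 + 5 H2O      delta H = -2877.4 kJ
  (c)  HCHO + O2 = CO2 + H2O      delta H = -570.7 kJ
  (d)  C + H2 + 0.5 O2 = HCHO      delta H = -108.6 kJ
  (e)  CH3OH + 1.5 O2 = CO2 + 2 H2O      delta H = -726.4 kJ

delta H = 220.2 kJ

(a) reversed (reverse to put CH3COOH on the reactant side): +484.5 kJ
(b): not needed (C4H10 appears nowhere else).
(c) reversed: +570.7 kJ
(d) as written: -108.6 kJ
(e) as written (CH3OH already on the reactant side): -726.4 kJ
delta H = (+484.5) + (+570.7) + (-108.6) + (-726.4) = 220.2 kJ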